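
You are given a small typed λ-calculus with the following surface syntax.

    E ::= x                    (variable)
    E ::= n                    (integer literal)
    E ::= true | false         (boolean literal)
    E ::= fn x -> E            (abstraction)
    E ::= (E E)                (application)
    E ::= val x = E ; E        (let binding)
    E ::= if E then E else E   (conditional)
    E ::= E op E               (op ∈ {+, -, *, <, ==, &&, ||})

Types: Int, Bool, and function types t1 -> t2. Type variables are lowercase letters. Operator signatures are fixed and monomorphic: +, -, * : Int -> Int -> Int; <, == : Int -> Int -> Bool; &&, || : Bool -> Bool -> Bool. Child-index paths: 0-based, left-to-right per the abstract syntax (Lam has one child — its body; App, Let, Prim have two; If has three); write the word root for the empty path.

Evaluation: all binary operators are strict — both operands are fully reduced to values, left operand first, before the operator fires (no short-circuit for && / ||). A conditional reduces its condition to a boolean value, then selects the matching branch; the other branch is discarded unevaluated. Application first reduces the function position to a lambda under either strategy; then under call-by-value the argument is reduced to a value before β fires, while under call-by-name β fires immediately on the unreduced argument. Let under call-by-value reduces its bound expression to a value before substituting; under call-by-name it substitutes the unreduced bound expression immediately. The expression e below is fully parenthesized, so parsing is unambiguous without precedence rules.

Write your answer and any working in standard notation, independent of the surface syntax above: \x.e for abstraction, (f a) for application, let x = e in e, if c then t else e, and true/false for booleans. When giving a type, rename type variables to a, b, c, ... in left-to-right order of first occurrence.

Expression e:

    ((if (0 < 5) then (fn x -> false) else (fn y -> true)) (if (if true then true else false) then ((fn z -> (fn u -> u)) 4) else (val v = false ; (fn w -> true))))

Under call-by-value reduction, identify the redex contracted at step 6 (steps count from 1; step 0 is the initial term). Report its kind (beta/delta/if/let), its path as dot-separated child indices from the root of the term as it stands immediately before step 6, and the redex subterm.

Answer: beta at root : ((\x.false) (\u.u))

Derivation:
step 0: ((if (0 < 5) then (\x.false) else (\y.true)) (if (if true then true else false) then ((\z.(\u.u)) 4) else (let v = false in (\w.true))))
step 1: [delta@0.0] ((if true then (\x.false) else (\y.true)) (if (if true then true else false) then ((\z.(\u.u)) 4) else (let v = false in (\w.true))))
step 2: [if@0] ((\x.false) (if (if true then true else false) then ((\z.(\u.u)) 4) else (let v = false in (\w.true))))
step 3: [if@1.0] ((\x.false) (if true then ((\z.(\u.u)) 4) else (let v = false in (\w.true))))
step 4: [if@1] ((\x.false) ((\z.(\u.u)) 4))
step 5: [beta@1] ((\x.false) (\u.u))
step 6: [beta@root] false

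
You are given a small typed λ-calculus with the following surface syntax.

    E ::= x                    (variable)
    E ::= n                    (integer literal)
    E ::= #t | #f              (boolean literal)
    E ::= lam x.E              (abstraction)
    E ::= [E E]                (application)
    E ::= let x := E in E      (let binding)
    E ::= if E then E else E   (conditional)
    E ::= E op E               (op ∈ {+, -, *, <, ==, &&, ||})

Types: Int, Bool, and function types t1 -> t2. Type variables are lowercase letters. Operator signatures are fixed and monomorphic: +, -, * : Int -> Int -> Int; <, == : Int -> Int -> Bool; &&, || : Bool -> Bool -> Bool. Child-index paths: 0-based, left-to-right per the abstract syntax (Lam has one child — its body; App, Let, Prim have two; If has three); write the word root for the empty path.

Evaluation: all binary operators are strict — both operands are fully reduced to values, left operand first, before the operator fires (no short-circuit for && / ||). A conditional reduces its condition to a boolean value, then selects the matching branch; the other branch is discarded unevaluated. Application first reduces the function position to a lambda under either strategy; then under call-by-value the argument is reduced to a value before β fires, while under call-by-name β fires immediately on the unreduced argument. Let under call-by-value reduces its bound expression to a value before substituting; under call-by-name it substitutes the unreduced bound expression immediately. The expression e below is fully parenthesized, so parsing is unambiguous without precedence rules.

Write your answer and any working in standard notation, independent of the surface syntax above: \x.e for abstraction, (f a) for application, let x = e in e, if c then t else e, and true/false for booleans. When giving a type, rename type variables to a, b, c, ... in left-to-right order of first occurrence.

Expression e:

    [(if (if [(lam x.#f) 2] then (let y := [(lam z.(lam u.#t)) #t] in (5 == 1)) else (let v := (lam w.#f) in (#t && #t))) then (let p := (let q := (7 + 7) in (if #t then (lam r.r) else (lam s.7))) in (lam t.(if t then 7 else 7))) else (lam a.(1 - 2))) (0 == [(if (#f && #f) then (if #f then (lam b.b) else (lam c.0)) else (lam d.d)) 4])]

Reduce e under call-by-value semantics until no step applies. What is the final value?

Answer: 7

Derivation:
step 0: ((if (if ((\x.false) 2) then (let y = ((\z.(\u.true)) true) in (5 == 1)) else (let v = (\w.false) in (true && true))) then (let p = (let q = (7 + 7) in (if true then (\r.r) else (\s.7))) in (\t.(if t then 7 else 7))) else (\a.(1 - 2))) (0 == ((if (false && false) then (if false then (\b.b) else (\c.0)) else (\d.d)) 4)))
step 1: [beta@0.0.0] ((if (if false then (let y = ((\z.(\u.true)) true) in (5 == 1)) else (let v = (\w.false) in (true && true))) then (let p = (let q = (7 + 7) in (if true then (\r.r) else (\s.7))) in (\t.(if t then 7 else 7))) else (\a.(1 - 2))) (0 == ((if (false && false) then (if false then (\b.b) else (\c.0)) else (\d.d)) 4)))
step 2: [if@0.0] ((if (let v = (\w.false) in (true && true)) then (let p = (let q = (7 + 7) in (if true then (\r.r) else (\s.7))) in (\t.(if t then 7 else 7))) else (\a.(1 - 2))) (0 == ((if (false && false) then (if false then (\b.b) else (\c.0)) else (\d.d)) 4)))
step 3: [let@0.0] ((if (true && true) then (let p = (let q = (7 + 7) in (if true then (\r.r) else (\s.7))) in (\t.(if t then 7 else 7))) else (\a.(1 - 2))) (0 == ((if (false && false) then (if false then (\b.b) else (\c.0)) else (\d.d)) 4)))
step 4: [delta@0.0] ((if true then (let p = (let q = (7 + 7) in (if true then (\r.r) else (\s.7))) in (\t.(if t then 7 else 7))) else (\a.(1 - 2))) (0 == ((if (false && false) then (if false then (\b.b) else (\c.0)) else (\d.d)) 4)))
step 5: [if@0] ((let p = (let q = (7 + 7) in (if true then (\r.r) else (\s.7))) in (\t.(if t then 7 else 7))) (0 == ((if (false && false) then (if false then (\b.b) else (\c.0)) else (\d.d)) 4)))
step 6: [delta@0.0.0] ((let p = (let q = 14 in (if true then (\r.r) else (\s.7))) in (\t.(if t then 7 else 7))) (0 == ((if (false && false) then (if false then (\b.b) else (\c.0)) else (\d.d)) 4)))
step 7: [let@0.0] ((let p = (if true then (\r.r) else (\s.7)) in (\t.(if t then 7 else 7))) (0 == ((if (false && false) then (if false then (\b.b) else (\c.0)) else (\d.d)) 4)))
step 8: [if@0.0] ((let p = (\r.r) in (\t.(if t then 7 else 7))) (0 == ((if (false && false) then (if false then (\b.b) else (\c.0)) else (\d.d)) 4)))
step 9: [let@0] ((\t.(if t then 7 else 7)) (0 == ((if (false && false) then (if false then (\b.b) else (\c.0)) else (\d.d)) 4)))
step 10: [delta@1.1.0.0] ((\t.(if t then 7 else 7)) (0 == ((if false then (if false then (\b.b) else (\c.0)) else (\d.d)) 4)))
step 11: [if@1.1.0] ((\t.(if t then 7 else 7)) (0 == ((\d.d) 4)))
step 12: [beta@1.1] ((\t.(if t then 7 else 7)) (0 == 4))
step 13: [delta@1] ((\t.(if t then 7 else 7)) false)
step 14: [beta@root] (if false then 7 else 7)
step 15: [if@root] 7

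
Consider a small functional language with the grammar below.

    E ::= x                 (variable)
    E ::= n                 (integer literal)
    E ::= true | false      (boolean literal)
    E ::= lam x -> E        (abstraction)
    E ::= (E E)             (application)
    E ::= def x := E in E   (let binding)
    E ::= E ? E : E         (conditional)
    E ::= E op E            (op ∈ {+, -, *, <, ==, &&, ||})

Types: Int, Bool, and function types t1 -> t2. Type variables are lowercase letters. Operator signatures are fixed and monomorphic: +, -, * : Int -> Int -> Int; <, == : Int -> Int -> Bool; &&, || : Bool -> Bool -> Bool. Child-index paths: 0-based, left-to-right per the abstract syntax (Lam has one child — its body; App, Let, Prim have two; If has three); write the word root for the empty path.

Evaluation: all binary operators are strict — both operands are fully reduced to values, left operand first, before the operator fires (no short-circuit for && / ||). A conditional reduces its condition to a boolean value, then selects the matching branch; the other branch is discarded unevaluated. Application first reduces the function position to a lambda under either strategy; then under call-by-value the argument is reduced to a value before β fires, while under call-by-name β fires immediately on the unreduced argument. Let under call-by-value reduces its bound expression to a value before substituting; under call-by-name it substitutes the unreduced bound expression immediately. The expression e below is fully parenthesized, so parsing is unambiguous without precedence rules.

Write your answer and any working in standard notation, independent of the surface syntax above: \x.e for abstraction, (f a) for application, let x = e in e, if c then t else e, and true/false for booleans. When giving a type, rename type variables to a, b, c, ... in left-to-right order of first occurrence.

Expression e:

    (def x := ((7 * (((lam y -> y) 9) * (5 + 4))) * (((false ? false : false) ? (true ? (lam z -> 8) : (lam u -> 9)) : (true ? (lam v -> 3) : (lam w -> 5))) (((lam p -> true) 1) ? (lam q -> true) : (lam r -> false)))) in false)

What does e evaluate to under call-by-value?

Answer: false

Derivation:
step 0: (let x = ((7 * (((\y.y) 9) * (5 + 4))) * ((if (if false then false else false) then (if true then (\z.8) else (\u.9)) else (if true then (\v.3) else (\w.5))) (if ((\p.true) 1) then (\q.true) else (\r.false)))) in false)
step 1: [beta@0.0.1.0] (let x = ((7 * (9 * (5 + 4))) * ((if (if false then false else false) then (if true then (\z.8) else (\u.9)) else (if true then (\v.3) else (\w.5))) (if ((\p.true) 1) then (\q.true) else (\r.false)))) in false)
step 2: [delta@0.0.1.1] (let x = ((7 * (9 * 9)) * ((if (if false then false else false) then (if true then (\z.8) else (\u.9)) else (if true then (\v.3) else (\w.5))) (if ((\p.true) 1) then (\q.true) else (\r.false)))) in false)
step 3: [delta@0.0.1] (let x = ((7 * 81) * ((if (if false then false else false) then (if true then (\z.8) else (\u.9)) else (if true then (\v.3) else (\w.5))) (if ((\p.true) 1) then (\q.true) else (\r.false)))) in false)
step 4: [delta@0.0] (let x = (567 * ((if (if false then false else false) then (if true then (\z.8) else (\u.9)) else (if true then (\v.3) else (\w.5))) (if ((\p.true) 1) then (\q.true) else (\r.false)))) in false)
step 5: [if@0.1.0.0] (let x = (567 * ((if false then (if true then (\z.8) else (\u.9)) else (if true then (\v.3) else (\w.5))) (if ((\p.true) 1) then (\q.true) else (\r.false)))) in false)
step 6: [if@0.1.0] (let x = (567 * ((if true then (\v.3) else (\w.5)) (if ((\p.true) 1) then (\q.true) else (\r.false)))) in false)
step 7: [if@0.1.0] (let x = (567 * ((\v.3) (if ((\p.true) 1) then (\q.true) else (\r.false)))) in false)
step 8: [beta@0.1.1.0] (let x = (567 * ((\v.3) (if true then (\q.true) else (\r.false)))) in false)
step 9: [if@0.1.1] (let x = (567 * ((\v.3) (\q.true))) in false)
step 10: [beta@0.1] (let x = (567 * 3) in false)
step 11: [delta@0] (let x = 1701 in false)
step 12: [let@root] false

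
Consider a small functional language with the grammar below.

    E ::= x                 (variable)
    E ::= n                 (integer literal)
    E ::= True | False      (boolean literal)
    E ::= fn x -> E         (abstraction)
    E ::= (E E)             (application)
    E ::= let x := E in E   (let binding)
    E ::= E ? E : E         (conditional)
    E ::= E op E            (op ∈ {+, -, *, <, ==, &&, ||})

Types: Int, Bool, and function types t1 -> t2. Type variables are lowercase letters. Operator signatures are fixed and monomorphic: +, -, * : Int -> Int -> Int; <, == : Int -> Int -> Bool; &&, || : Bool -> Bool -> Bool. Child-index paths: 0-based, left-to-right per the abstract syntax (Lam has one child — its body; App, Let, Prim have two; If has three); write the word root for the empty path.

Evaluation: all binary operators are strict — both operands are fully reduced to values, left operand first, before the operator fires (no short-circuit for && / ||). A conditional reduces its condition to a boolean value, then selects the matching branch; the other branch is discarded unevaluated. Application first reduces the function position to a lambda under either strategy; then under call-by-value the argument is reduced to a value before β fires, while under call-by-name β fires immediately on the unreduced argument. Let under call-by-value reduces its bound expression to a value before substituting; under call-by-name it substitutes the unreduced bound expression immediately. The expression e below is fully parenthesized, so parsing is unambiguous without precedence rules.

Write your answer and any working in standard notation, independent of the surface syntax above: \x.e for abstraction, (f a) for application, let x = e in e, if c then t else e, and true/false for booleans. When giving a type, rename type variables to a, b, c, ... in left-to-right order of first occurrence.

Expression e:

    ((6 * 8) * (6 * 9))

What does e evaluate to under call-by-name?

Answer: 2592

Trace:
step 0: ((6 * 8) * (6 * 9))
step 1: [delta@0] (48 * (6 * 9))
step 2: [delta@1] (48 * 54)
step 3: [delta@root] 2592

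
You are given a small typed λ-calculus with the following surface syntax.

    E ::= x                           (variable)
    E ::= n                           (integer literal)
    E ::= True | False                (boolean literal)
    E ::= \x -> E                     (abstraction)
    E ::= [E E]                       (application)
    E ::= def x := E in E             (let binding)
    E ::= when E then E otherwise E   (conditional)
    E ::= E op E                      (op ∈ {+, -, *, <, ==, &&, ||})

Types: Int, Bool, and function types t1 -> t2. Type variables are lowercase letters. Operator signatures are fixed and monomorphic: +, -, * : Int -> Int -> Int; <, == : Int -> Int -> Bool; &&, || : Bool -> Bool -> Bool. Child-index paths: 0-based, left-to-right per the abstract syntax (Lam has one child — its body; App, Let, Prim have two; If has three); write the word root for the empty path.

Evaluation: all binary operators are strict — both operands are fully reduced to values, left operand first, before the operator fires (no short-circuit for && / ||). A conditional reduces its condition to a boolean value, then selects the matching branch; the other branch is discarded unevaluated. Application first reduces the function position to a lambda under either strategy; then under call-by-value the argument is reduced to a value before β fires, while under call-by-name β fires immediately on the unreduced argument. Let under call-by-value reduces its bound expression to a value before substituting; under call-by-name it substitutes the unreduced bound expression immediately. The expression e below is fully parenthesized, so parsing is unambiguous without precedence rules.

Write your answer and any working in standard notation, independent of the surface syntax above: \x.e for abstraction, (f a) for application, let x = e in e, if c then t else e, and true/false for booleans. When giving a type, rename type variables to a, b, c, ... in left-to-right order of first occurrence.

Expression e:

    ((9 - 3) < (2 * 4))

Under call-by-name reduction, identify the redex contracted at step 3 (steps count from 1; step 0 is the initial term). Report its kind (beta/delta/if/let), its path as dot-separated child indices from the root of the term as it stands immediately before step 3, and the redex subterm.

Trace:
step 0: ((9 - 3) < (2 * 4))
step 1: [delta@0] (6 < (2 * 4))
step 2: [delta@1] (6 < 8)
step 3: [delta@root] true

Answer: delta at root : (6 < 8)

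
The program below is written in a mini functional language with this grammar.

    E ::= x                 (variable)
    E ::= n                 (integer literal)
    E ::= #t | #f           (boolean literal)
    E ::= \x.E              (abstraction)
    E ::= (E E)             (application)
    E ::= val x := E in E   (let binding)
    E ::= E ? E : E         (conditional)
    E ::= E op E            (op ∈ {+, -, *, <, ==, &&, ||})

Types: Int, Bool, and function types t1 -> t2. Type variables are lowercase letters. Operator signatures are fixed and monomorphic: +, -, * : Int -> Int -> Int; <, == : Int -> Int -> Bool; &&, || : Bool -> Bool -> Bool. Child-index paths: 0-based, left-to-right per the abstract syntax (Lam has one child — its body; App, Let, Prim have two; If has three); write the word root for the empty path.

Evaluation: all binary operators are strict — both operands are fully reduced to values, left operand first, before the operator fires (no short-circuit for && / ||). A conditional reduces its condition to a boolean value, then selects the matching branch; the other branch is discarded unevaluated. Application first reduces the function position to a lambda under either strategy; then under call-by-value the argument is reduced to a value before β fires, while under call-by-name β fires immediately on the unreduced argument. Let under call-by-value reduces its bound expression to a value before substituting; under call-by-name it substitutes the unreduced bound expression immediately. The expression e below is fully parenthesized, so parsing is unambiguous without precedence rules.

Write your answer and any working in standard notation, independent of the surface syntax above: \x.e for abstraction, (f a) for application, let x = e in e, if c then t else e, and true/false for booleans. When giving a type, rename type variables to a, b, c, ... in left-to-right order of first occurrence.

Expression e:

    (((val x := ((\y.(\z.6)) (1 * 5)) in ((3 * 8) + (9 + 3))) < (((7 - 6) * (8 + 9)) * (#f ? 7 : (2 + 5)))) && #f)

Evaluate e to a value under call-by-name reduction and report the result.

Answer: false

Working:
step 0: (((let x = ((\y.(\z.6)) (1 * 5)) in ((3 * 8) + (9 + 3))) < (((7 - 6) * (8 + 9)) * (if false then 7 else (2 + 5)))) && false)
step 1: [let@0.0] ((((3 * 8) + (9 + 3)) < (((7 - 6) * (8 + 9)) * (if false then 7 else (2 + 5)))) && false)
step 2: [delta@0.0.0] (((24 + (9 + 3)) < (((7 - 6) * (8 + 9)) * (if false then 7 else (2 + 5)))) && false)
step 3: [delta@0.0.1] (((24 + 12) < (((7 - 6) * (8 + 9)) * (if false then 7 else (2 + 5)))) && false)
step 4: [delta@0.0] ((36 < (((7 - 6) * (8 + 9)) * (if false then 7 else (2 + 5)))) && false)
step 5: [delta@0.1.0.0] ((36 < ((1 * (8 + 9)) * (if false then 7 else (2 + 5)))) && false)
step 6: [delta@0.1.0.1] ((36 < ((1 * 17) * (if false then 7 else (2 + 5)))) && false)
step 7: [delta@0.1.0] ((36 < (17 * (if false then 7 else (2 + 5)))) && false)
step 8: [if@0.1.1] ((36 < (17 * (2 + 5))) && false)
step 9: [delta@0.1.1] ((36 < (17 * 7)) && false)
step 10: [delta@0.1] ((36 < 119) && false)
step 11: [delta@0] (true && false)
step 12: [delta@root] false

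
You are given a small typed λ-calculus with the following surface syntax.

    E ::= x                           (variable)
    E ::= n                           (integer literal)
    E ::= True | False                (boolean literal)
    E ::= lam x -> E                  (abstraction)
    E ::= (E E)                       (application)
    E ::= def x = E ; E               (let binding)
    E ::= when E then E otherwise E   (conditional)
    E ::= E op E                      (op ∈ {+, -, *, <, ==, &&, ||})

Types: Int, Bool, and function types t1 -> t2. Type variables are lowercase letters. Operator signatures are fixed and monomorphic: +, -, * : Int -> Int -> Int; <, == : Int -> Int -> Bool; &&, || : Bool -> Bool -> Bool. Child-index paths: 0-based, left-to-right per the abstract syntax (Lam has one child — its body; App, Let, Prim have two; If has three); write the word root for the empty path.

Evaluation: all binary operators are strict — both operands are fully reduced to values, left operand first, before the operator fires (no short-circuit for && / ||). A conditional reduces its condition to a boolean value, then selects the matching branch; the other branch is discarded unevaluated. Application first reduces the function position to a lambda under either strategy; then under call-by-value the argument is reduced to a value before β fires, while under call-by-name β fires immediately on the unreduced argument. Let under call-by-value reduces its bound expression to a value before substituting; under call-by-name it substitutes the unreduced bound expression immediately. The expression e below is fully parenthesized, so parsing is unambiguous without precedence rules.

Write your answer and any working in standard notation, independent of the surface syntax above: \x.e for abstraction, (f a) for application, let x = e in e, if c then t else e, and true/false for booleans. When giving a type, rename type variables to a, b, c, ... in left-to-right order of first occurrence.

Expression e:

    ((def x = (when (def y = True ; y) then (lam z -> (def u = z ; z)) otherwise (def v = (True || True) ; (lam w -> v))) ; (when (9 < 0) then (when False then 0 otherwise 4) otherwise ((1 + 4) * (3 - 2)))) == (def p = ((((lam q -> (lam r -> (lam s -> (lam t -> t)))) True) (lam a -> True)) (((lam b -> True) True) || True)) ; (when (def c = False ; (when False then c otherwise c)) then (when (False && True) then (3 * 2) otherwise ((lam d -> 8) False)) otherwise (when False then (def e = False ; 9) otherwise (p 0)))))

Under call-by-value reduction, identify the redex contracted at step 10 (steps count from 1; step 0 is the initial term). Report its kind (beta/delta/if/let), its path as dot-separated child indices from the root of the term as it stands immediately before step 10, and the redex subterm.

Working:
step 0: ((let x = (if (let y = true in y) then (\z.(let u = z in z)) else (let v = (true || true) in (\w.v))) in (if (9 < 0) then (if false then 0 else 4) else ((1 + 4) * (3 - 2)))) == (let p = ((((\q.(\r.(\s.(\t.t)))) true) (\a.true)) (((\b.true) true) || true)) in (if (let c = false in (if false then c else c)) then (if (false && true) then (3 * 2) else ((\d.8) false)) else (if false then (let e = false in 9) else (p 0)))))
step 1: [let@0.0.0] ((let x = (if true then (\z.(let u = z in z)) else (let v = (true || true) in (\w.v))) in (if (9 < 0) then (if false then 0 else 4) else ((1 + 4) * (3 - 2)))) == (let p = ((((\q.(\r.(\s.(\t.t)))) true) (\a.true)) (((\b.true) true) || true)) in (if (let c = false in (if false then c else c)) then (if (false && true) then (3 * 2) else ((\d.8) false)) else (if false then (let e = false in 9) else (p 0)))))
step 2: [if@0.0] ((let x = (\z.(let u = z in z)) in (if (9 < 0) then (if false then 0 else 4) else ((1 + 4) * (3 - 2)))) == (let p = ((((\q.(\r.(\s.(\t.t)))) true) (\a.true)) (((\b.true) true) || true)) in (if (let c = false in (if false then c else c)) then (if (false && true) then (3 * 2) else ((\d.8) false)) else (if false then (let e = false in 9) else (p 0)))))
step 3: [let@0] ((if (9 < 0) then (if false then 0 else 4) else ((1 + 4) * (3 - 2))) == (let p = ((((\q.(\r.(\s.(\t.t)))) true) (\a.true)) (((\b.true) true) || true)) in (if (let c = false in (if false then c else c)) then (if (false && true) then (3 * 2) else ((\d.8) false)) else (if false then (let e = false in 9) else (p 0)))))
step 4: [delta@0.0] ((if false then (if false then 0 else 4) else ((1 + 4) * (3 - 2))) == (let p = ((((\q.(\r.(\s.(\t.t)))) true) (\a.true)) (((\b.true) true) || true)) in (if (let c = false in (if false then c else c)) then (if (false && true) then (3 * 2) else ((\d.8) false)) else (if false then (let e = false in 9) else (p 0)))))
step 5: [if@0] (((1 + 4) * (3 - 2)) == (let p = ((((\q.(\r.(\s.(\t.t)))) true) (\a.true)) (((\b.true) true) || true)) in (if (let c = false in (if false then c else c)) then (if (false && true) then (3 * 2) else ((\d.8) false)) else (if false then (let e = false in 9) else (p 0)))))
step 6: [delta@0.0] ((5 * (3 - 2)) == (let p = ((((\q.(\r.(\s.(\t.t)))) true) (\a.true)) (((\b.true) true) || true)) in (if (let c = false in (if false then c else c)) then (if (false && true) then (3 * 2) else ((\d.8) false)) else (if false then (let e = false in 9) else (p 0)))))
step 7: [delta@0.1] ((5 * 1) == (let p = ((((\q.(\r.(\s.(\t.t)))) true) (\a.true)) (((\b.true) true) || true)) in (if (let c = false in (if false then c else c)) then (if (false && true) then (3 * 2) else ((\d.8) false)) else (if false then (let e = false in 9) else (p 0)))))
step 8: [delta@0] (5 == (let p = ((((\q.(\r.(\s.(\t.t)))) true) (\a.true)) (((\b.true) true) || true)) in (if (let c = false in (if false then c else c)) then (if (false && true) then (3 * 2) else ((\d.8) false)) else (if false then (let e = false in 9) else (p 0)))))
step 9: [beta@1.0.0.0] (5 == (let p = (((\r.(\s.(\t.t))) (\a.true)) (((\b.true) true) || true)) in (if (let c = false in (if false then c else c)) then (if (false && true) then (3 * 2) else ((\d.8) false)) else (if false then (let e = false in 9) else (p 0)))))
step 10: [beta@1.0.0] (5 == (let p = ((\s.(\t.t)) (((\b.true) true) || true)) in (if (let c = false in (if false then c else c)) then (if (false && true) then (3 * 2) else ((\d.8) false)) else (if false then (let e = false in 9) else (p 0)))))

Answer: beta at 1.0.0 : ((\r.(\s.(\t.t))) (\a.true))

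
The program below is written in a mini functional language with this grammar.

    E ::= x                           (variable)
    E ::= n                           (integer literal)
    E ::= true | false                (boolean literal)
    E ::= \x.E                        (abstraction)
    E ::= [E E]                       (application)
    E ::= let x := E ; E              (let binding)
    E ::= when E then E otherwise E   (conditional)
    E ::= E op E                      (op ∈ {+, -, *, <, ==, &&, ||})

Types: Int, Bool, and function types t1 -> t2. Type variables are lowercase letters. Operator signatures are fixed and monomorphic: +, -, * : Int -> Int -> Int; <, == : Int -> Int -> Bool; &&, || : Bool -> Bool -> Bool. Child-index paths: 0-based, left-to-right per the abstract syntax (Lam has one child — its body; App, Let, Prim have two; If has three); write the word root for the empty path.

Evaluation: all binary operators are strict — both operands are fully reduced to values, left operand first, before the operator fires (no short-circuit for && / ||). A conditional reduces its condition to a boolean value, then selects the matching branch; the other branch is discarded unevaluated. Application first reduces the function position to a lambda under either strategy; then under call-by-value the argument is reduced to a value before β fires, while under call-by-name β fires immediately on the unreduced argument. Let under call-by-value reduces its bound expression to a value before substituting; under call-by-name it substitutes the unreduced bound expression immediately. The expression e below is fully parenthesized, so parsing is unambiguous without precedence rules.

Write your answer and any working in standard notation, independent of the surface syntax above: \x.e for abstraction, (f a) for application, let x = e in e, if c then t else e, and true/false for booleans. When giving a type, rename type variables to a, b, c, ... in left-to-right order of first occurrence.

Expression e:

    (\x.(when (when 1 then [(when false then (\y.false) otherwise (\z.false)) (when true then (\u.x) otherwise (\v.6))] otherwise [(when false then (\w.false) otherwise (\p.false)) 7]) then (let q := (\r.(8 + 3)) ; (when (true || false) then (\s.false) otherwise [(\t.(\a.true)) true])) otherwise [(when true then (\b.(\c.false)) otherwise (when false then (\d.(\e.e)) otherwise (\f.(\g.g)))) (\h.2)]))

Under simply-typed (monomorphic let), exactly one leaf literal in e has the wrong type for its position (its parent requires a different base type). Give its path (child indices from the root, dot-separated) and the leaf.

Trace:
  unify Int ~ Bool
  FAIL: mismatch Int ~ Bool

Answer: 0.0.0 : 1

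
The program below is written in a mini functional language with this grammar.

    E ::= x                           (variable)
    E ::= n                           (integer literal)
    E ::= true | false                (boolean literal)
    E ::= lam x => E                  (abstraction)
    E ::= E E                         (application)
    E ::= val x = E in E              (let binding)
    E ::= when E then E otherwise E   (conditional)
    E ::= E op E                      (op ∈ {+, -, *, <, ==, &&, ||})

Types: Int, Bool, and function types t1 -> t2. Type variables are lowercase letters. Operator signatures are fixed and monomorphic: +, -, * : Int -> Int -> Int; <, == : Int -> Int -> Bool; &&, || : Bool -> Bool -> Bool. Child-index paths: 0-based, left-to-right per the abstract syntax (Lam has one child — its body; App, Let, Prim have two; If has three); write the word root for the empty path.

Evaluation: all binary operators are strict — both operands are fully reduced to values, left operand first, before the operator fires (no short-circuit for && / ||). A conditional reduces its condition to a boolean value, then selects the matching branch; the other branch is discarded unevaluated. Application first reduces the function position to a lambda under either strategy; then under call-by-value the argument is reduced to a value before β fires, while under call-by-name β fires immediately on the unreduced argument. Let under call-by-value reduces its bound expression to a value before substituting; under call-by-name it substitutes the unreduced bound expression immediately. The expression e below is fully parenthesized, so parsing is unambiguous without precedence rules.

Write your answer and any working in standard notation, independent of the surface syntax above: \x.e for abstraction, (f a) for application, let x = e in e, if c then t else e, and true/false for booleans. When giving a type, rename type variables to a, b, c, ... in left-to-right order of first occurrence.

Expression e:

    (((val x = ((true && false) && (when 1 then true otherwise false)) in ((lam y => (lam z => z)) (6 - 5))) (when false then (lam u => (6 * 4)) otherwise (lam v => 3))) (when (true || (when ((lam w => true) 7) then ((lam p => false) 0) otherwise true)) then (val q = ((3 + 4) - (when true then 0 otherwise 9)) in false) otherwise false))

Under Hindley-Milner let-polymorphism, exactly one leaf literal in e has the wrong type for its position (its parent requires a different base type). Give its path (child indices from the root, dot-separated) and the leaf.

Answer: 0.0.0.1.0 : 1

Trace:
  unify Bool ~ Bool
  unify Bool ~ Bool
  unify Bool ~ Bool
  unify Int ~ Bool
  FAIL: mismatch Int ~ Bool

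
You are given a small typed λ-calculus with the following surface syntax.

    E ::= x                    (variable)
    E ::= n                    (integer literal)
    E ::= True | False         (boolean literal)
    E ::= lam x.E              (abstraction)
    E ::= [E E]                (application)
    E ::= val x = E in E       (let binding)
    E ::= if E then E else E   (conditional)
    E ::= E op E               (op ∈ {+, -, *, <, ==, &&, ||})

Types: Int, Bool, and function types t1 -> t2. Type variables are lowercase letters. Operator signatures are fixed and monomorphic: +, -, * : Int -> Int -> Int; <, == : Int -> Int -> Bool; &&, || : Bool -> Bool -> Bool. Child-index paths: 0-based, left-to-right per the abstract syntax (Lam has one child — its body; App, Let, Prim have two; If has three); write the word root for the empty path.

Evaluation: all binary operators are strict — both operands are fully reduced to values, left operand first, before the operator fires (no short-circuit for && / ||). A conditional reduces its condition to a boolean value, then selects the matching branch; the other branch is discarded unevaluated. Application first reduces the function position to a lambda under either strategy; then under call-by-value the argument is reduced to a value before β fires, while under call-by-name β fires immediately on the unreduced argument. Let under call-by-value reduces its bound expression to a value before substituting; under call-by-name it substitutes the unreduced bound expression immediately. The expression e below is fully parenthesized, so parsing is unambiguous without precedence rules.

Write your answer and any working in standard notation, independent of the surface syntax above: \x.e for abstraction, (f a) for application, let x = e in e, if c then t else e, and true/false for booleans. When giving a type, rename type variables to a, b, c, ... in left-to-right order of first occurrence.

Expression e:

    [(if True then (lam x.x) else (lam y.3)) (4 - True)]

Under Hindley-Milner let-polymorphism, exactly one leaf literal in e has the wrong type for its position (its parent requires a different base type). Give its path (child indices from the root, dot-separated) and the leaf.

Answer: 1.1 : true

Working:
  unify Bool ~ Bool
x : a
\x._ : a -> a
\y._ : b -> Int
  unify a -> a ~ b -> Int
  unify a ~ b
  unify b ~ Int
  unify Int ~ Int
  unify Bool ~ Int
  FAIL: mismatch Bool ~ Int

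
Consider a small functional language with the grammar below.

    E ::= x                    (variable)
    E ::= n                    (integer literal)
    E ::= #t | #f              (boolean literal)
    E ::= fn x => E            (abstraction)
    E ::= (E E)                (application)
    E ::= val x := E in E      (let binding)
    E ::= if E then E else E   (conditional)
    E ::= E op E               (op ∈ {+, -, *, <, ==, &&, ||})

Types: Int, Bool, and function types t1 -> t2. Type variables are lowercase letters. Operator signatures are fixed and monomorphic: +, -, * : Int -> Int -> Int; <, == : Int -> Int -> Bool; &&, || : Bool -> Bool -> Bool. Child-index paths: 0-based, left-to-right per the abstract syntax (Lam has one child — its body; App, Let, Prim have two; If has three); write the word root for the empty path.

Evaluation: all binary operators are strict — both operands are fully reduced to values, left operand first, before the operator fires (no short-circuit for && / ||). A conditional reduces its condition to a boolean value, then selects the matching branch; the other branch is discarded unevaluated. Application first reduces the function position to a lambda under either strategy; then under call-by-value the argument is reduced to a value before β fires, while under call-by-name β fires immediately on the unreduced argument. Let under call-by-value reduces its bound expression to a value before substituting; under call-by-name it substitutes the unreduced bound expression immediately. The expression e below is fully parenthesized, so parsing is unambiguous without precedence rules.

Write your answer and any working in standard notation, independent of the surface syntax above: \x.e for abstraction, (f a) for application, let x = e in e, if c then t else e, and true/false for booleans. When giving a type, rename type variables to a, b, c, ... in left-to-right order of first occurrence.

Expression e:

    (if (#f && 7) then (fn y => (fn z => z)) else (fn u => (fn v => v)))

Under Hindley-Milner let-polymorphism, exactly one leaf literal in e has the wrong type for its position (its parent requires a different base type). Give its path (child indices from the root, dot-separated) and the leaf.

Answer: 0.1 : 7

Derivation:
  unify Bool ~ Bool
  unify Int ~ Bool
  FAIL: mismatch Int ~ Bool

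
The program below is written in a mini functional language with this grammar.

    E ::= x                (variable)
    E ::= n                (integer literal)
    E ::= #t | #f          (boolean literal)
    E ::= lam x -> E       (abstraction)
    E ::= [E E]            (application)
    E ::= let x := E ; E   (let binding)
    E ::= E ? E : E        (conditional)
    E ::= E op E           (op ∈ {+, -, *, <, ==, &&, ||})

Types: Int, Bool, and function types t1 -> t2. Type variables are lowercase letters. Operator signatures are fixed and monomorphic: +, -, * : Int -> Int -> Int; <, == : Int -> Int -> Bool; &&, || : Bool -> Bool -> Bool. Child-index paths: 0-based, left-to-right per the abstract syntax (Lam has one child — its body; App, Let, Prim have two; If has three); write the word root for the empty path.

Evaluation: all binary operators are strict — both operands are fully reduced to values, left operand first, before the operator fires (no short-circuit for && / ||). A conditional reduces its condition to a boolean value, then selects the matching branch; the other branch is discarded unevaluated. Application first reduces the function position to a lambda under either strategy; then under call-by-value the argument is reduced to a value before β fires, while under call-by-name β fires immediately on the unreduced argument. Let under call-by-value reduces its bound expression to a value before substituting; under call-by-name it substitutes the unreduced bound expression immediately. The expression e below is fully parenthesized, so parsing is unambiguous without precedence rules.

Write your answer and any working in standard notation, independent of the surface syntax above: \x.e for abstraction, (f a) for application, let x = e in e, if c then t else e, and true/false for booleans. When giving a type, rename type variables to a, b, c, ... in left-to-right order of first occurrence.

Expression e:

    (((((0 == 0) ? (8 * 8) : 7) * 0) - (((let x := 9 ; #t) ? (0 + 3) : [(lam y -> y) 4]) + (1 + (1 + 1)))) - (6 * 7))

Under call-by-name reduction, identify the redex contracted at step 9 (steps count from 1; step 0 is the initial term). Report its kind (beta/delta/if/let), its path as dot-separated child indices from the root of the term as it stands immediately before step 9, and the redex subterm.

Working:
step 0: ((((if (0 == 0) then (8 * 8) else 7) * 0) - ((if (let x = 9 in true) then (0 + 3) else ((\y.y) 4)) + (1 + (1 + 1)))) - (6 * 7))
step 1: [delta@0.0.0.0] ((((if true then (8 * 8) else 7) * 0) - ((if (let x = 9 in true) then (0 + 3) else ((\y.y) 4)) + (1 + (1 + 1)))) - (6 * 7))
step 2: [if@0.0.0] ((((8 * 8) * 0) - ((if (let x = 9 in true) then (0 + 3) else ((\y.y) 4)) + (1 + (1 + 1)))) - (6 * 7))
step 3: [delta@0.0.0] (((64 * 0) - ((if (let x = 9 in true) then (0 + 3) else ((\y.y) 4)) + (1 + (1 + 1)))) - (6 * 7))
step 4: [delta@0.0] ((0 - ((if (let x = 9 in true) then (0 + 3) else ((\y.y) 4)) + (1 + (1 + 1)))) - (6 * 7))
step 5: [let@0.1.0.0] ((0 - ((if true then (0 + 3) else ((\y.y) 4)) + (1 + (1 + 1)))) - (6 * 7))
step 6: [if@0.1.0] ((0 - ((0 + 3) + (1 + (1 + 1)))) - (6 * 7))
step 7: [delta@0.1.0] ((0 - (3 + (1 + (1 + 1)))) - (6 * 7))
step 8: [delta@0.1.1.1] ((0 - (3 + (1 + 2))) - (6 * 7))
step 9: [delta@0.1.1] ((0 - (3 + 3)) - (6 * 7))

Answer: delta at 0.1.1 : (1 + 2)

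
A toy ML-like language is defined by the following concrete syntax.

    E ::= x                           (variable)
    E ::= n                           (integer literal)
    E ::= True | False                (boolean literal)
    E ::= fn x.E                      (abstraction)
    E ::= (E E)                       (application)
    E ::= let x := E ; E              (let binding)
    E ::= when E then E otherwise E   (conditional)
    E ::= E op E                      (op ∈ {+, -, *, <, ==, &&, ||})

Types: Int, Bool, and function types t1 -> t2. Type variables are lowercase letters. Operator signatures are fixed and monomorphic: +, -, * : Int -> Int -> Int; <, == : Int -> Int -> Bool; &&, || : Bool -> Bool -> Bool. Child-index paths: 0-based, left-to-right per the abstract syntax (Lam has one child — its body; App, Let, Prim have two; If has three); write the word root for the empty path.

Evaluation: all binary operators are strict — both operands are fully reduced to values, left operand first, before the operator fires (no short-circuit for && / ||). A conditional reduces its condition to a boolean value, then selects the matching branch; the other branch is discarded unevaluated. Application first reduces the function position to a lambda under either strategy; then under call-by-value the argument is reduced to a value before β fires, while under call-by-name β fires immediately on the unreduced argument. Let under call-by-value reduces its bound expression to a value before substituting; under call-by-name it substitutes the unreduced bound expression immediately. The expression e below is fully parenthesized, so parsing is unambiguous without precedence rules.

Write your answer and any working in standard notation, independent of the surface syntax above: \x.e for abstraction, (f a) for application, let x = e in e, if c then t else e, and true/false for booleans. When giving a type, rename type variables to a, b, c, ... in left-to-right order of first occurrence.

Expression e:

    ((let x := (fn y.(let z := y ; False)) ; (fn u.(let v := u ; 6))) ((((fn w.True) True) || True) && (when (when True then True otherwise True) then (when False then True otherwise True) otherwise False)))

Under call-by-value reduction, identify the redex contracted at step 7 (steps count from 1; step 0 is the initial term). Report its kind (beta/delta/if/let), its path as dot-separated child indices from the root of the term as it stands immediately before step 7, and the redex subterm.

Answer: delta at 1 : (true && true)

Working:
step 0: ((let x = (\y.(let z = y in false)) in (\u.(let v = u in 6))) ((((\w.true) true) || true) && (if (if true then true else true) then (if false then true else true) else false)))
step 1: [let@0] ((\u.(let v = u in 6)) ((((\w.true) true) || true) && (if (if true then true else true) then (if false then true else true) else false)))
step 2: [beta@1.0.0] ((\u.(let v = u in 6)) ((true || true) && (if (if true then true else true) then (if false then true else true) else false)))
step 3: [delta@1.0] ((\u.(let v = u in 6)) (true && (if (if true then true else true) then (if false then true else true) else false)))
step 4: [if@1.1.0] ((\u.(let v = u in 6)) (true && (if true then (if false then true else true) else false)))
step 5: [if@1.1] ((\u.(let v = u in 6)) (true && (if false then true else true)))
step 6: [if@1.1] ((\u.(let v = u in 6)) (true && true))
step 7: [delta@1] ((\u.(let v = u in 6)) true)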